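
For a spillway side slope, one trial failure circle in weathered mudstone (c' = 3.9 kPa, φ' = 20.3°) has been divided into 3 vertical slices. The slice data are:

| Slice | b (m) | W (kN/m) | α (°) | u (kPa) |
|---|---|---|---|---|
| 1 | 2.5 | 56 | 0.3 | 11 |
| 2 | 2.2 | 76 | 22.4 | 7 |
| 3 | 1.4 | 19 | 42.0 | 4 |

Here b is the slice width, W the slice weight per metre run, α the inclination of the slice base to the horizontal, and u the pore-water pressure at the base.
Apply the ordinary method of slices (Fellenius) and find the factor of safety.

Ordinary method of slices: FS = Σ[c'·Δl_i + (W_i cosα_i − u_i·Δl_i)·tanφ'] / Σ W_i sinα_i, with Δl_i = b_i / cosα_i.
Slice 1: Δl = 2.5/cos0.3° = 2.500 m; N'_1 = 56·cos0.3° − 11·2.500 = 28.5; c'Δl = 9.75; W sinα = 0.3
Slice 2: Δl = 2.2/cos22.4° = 2.380 m; N'_2 = 76·cos22.4° − 7·2.380 = 53.6; c'Δl = 9.28; W sinα = 29.0
Slice 3: Δl = 1.4/cos42.0° = 1.884 m; N'_3 = 19·cos42.0° − 4·1.884 = 6.6; c'Δl = 7.35; W sinα = 12.7
Σc'Δl = 26.4 kN/m; ΣN' = 88.7 kN/m; ΣW sinα = 42.0 kN/m
Resisting = 26.4 + 88.7·tan20.3° = 26.4 + 32.8 = 59.2 kN/m
FS = 59.2 / 42.0 = 1.410

FS = 1.41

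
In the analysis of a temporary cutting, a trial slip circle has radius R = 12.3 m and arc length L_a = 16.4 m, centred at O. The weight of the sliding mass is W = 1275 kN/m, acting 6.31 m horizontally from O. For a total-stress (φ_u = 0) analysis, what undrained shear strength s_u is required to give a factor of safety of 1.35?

s_u = 53.8 kPa

FS = s_u·L_a·R / (W·d), so s_u = FS·W·d / (L_a·R).
s_u = 1.35·1275·6.31 / (16.40·12.3) = 10861.1 / 201.72 = 53.84 kPa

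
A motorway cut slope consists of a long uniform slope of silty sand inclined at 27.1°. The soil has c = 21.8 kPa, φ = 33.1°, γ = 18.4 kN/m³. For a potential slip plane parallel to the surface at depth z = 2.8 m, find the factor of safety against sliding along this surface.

FS = 2.32

For an infinite slope with a slip plane parallel to the surface (no pore pressure): FS = [c + γz cos²β tanφ] / [γz sinβ cosβ].
γz = 18.4·2.8 = 51.52 kN/m²
Numerator = 21.8 + 51.52·cos²27.1°·tan33.1° = 21.8 + 51.52·0.7925·0.6519 = 48.416 kPa
Denominator = 51.52·sin27.1°·cos27.1° = 51.52·0.4555·0.8902 = 20.893 kPa
FS = 48.416 / 20.893 = 2.317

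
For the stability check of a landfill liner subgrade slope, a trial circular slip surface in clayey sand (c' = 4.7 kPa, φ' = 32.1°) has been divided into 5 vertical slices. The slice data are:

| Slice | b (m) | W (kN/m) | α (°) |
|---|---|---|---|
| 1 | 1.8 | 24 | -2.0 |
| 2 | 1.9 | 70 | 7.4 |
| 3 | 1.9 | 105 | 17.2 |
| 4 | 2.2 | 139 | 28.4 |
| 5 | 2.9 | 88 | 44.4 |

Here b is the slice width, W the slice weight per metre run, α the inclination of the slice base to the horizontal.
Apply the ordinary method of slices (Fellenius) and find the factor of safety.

FS = 1.77

Ordinary method of slices: FS = Σ[c'·Δl_i + (W_i cosα_i)·tanφ'] / Σ W_i sinα_i, with Δl_i = b_i / cosα_i.
Slice 1: Δl = 1.8/cos(-2.0°) = 1.801 m; N'_1 = 24·cos(-2.0°) = 24.0; c'Δl = 8.47; W sinα = -0.8
Slice 2: Δl = 1.9/cos7.4° = 1.916 m; N'_2 = 70·cos7.4° = 69.4; c'Δl = 9.01; W sinα = 9.0
Slice 3: Δl = 1.9/cos17.2° = 1.989 m; N'_3 = 105·cos17.2° = 100.3; c'Δl = 9.35; W sinα = 31.0
Slice 4: Δl = 2.2/cos28.4° = 2.501 m; N'_4 = 139·cos28.4° = 122.3; c'Δl = 11.75; W sinα = 66.1
Slice 5: Δl = 2.9/cos44.4° = 4.059 m; N'_5 = 88·cos44.4° = 62.9; c'Δl = 19.08; W sinα = 61.6
Σc'Δl = 57.6 kN/m; ΣN' = 378.9 kN/m; ΣW sinα = 166.9 kN/m
Resisting = 57.6 + 378.9·tan32.1° = 57.6 + 237.7 = 295.3 kN/m
FS = 295.3 / 166.9 = 1.769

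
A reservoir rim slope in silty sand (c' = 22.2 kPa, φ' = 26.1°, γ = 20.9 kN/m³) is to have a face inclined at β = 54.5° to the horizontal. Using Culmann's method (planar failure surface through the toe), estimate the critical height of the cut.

Culmann's analysis gives the critical failure plane at α_cr = (β + φ')/2 = (54.5 + 26.1)/2 = 40.3°, and the critical height
H_c = (4c'/γ) · sinβ cosφ' / [1 − cos(β − φ')]
    = (4·22.2/20.9) · sin54.5°·cos26.1° / [1 − cos(28.4°)]
    = 4.249 · 0.8141·0.8980 / [1 − 0.8796]
    = 4.249 · 0.7311 / 0.1204
    = 25.81 m

H_c = 25.81 m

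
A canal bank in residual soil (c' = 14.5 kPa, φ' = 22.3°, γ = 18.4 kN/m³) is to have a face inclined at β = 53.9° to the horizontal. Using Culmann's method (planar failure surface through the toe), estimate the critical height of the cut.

Culmann's analysis gives the critical failure plane at α_cr = (β + φ')/2 = (53.9 + 22.3)/2 = 38.1°, and the critical height
H_c = (4c'/γ) · sinβ cosφ' / [1 − cos(β − φ')]
    = (4·14.5/18.4) · sin53.9°·cos22.3° / [1 − cos(31.6°)]
    = 3.152 · 0.8080·0.9252 / [1 − 0.8517]
    = 3.152 · 0.7476 / 0.1483
    = 15.89 m

H_c = 15.89 m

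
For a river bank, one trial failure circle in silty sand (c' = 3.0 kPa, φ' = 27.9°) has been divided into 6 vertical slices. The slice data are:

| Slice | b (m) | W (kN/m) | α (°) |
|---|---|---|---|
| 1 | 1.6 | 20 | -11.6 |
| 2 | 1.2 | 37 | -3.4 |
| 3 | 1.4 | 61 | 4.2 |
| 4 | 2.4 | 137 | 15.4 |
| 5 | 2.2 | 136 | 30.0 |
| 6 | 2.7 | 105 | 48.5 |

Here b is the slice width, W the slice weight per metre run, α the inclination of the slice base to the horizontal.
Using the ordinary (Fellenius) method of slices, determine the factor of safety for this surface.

Ordinary method of slices: FS = Σ[c'·Δl_i + (W_i cosα_i)·tanφ'] / Σ W_i sinα_i, with Δl_i = b_i / cosα_i.
Slice 1: Δl = 1.6/cos(-11.6°) = 1.633 m; N'_1 = 20·cos(-11.6°) = 19.6; c'Δl = 4.90; W sinα = -4.0
Slice 2: Δl = 1.2/cos(-3.4°) = 1.202 m; N'_2 = 37·cos(-3.4°) = 36.9; c'Δl = 3.61; W sinα = -2.2
Slice 3: Δl = 1.4/cos4.2° = 1.404 m; N'_3 = 61·cos4.2° = 60.8; c'Δl = 4.21; W sinα = 4.5
Slice 4: Δl = 2.4/cos15.4° = 2.489 m; N'_4 = 137·cos15.4° = 132.1; c'Δl = 7.47; W sinα = 36.4
Slice 5: Δl = 2.2/cos30.0° = 2.540 m; N'_5 = 136·cos30.0° = 117.8; c'Δl = 7.62; W sinα = 68.0
Slice 6: Δl = 2.7/cos48.5° = 4.075 m; N'_6 = 105·cos48.5° = 69.6; c'Δl = 12.22; W sinα = 78.6
Σc'Δl = 40.0 kN/m; ΣN' = 436.8 kN/m; ΣW sinα = 181.3 kN/m
Resisting = 40.0 + 436.8·tan27.9° = 40.0 + 231.3 = 271.3 kN/m
FS = 271.3 / 181.3 = 1.497

FS = 1.50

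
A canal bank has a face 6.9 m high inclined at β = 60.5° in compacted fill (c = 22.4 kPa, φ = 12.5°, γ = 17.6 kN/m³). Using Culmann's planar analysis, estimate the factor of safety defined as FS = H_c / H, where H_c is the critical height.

FS = 1.89

H_c = (4c/γ) · sinβ cosφ / [1 − cos(β − φ)]
    = (4·22.4/17.6) · sin60.5°·cos12.5° / [1 − cos48.0°]
    = 5.091 · 0.8497 / 0.3309 = 13.07 m
FS = H_c / H = 13.07 / 6.9 = 1.895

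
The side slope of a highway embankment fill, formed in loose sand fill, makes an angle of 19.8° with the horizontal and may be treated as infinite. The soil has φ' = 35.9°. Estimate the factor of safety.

FS = 2.01

For a dry cohesionless infinite slope the factor of safety is FS = tanφ' / tanβ.
FS = tan35.9° / tan19.8° = 0.7239 / 0.3600 = 2.011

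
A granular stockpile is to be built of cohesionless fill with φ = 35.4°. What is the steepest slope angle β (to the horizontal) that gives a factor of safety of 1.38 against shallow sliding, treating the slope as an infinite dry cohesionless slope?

β = 27.2°

For an infinite dry cohesionless slope FS = tanφ/tanβ, so tanβ = tanφ / FS.
tanβ = tan35.4° / 1.38 = 0.7107 / 1.38 = 0.5150
β = arctan(0.5150) = 27.25°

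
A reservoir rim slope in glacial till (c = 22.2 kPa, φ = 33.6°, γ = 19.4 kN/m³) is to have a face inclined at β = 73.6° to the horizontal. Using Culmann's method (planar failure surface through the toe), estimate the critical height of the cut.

Culmann's analysis gives the critical failure plane at α_cr = (β + φ)/2 = (73.6 + 33.6)/2 = 53.6°, and the critical height
H_c = (4c/γ) · sinβ cosφ / [1 − cos(β − φ)]
    = (4·22.2/19.4) · sin73.6°·cos33.6° / [1 − cos(40.0°)]
    = 4.577 · 0.9593·0.8329 / [1 − 0.7660]
    = 4.577 · 0.7990 / 0.2340
    = 15.63 m

H_c = 15.63 m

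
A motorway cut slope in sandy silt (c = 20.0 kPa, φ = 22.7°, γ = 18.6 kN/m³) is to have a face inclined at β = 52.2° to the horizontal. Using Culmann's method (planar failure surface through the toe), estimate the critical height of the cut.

Culmann's analysis gives the critical failure plane at α_cr = (β + φ)/2 = (52.2 + 22.7)/2 = 37.5°, and the critical height
H_c = (4c/γ) · sinβ cosφ / [1 − cos(β − φ)]
    = (4·20.0/18.6) · sin52.2°·cos22.7° / [1 − cos(29.5°)]
    = 4.301 · 0.7902·0.9225 / [1 − 0.8704]
    = 4.301 · 0.7289 / 0.1296
    = 24.18 m

H_c = 24.18 m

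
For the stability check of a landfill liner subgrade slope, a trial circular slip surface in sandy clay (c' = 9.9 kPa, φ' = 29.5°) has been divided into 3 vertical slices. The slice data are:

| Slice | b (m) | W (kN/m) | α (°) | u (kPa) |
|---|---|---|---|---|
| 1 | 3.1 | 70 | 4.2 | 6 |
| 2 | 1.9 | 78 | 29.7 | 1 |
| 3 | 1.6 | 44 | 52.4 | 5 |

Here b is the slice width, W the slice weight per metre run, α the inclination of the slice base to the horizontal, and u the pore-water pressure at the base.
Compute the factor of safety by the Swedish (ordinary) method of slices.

FS = 1.94

Ordinary method of slices: FS = Σ[c'·Δl_i + (W_i cosα_i − u_i·Δl_i)·tanφ'] / Σ W_i sinα_i, with Δl_i = b_i / cosα_i.
Slice 1: Δl = 3.1/cos4.2° = 3.108 m; N'_1 = 70·cos4.2° − 6·3.108 = 51.2; c'Δl = 30.77; W sinα = 5.1
Slice 2: Δl = 1.9/cos29.7° = 2.187 m; N'_2 = 78·cos29.7° − 1·2.187 = 65.6; c'Δl = 21.65; W sinα = 38.6
Slice 3: Δl = 1.6/cos52.4° = 2.622 m; N'_3 = 44·cos52.4° − 5·2.622 = 13.7; c'Δl = 25.96; W sinα = 34.9
Σc'Δl = 78.4 kN/m; ΣN' = 130.5 kN/m; ΣW sinα = 78.6 kN/m
Resisting = 78.4 + 130.5·tan29.5° = 78.4 + 73.8 = 152.2 kN/m
FS = 152.2 / 78.6 = 1.936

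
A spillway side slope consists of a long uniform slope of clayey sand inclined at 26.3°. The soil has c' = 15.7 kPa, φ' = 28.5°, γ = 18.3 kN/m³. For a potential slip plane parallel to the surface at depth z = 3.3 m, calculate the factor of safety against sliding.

FS = 1.75

For an infinite slope with a slip plane parallel to the surface (no pore pressure): FS = [c' + γz cos²β tanφ'] / [γz sinβ cosβ].
γz = 18.3·3.3 = 60.39 kN/m²
Numerator = 15.7 + 60.39·cos²26.3°·tan28.5° = 15.7 + 60.39·0.8037·0.5430 = 42.052 kPa
Denominator = 60.39·sin26.3°·cos26.3° = 60.39·0.4431·0.8965 = 23.987 kPa
FS = 42.052 / 23.987 = 1.753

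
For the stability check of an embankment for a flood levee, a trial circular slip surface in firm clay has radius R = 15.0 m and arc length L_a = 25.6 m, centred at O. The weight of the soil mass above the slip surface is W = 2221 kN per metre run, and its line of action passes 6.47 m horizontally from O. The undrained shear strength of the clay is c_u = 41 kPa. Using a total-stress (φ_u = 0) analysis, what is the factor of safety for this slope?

FS = 1.10

Taking moments about the centre O, the resisting moment is provided by the undrained shear strength acting along the arc:
M_R = c_u·L_a·R = 41·25.60·15.0 = 15744.0 kN·m/m
M_D = W·d = 2221·6.47 = 14369.9 kN·m/m
FS = M_R / M_D = 15744.0 / 14369.9 = 1.096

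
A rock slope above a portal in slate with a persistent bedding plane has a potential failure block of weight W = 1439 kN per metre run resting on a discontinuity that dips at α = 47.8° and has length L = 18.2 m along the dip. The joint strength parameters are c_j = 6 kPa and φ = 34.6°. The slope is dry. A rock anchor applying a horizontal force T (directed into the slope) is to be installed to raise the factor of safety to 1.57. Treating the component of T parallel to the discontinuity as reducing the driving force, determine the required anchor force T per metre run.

T = 573 kN/m

Resolving forces along and normal to the sliding plane, with the horizontal anchor force T adding T·sinα to the effective normal force and T·cosα acting up the plane against the driving force:
FS = [c_jL + (W cosα + T sinα) tanφ] / [W sinα − T cosα]
Without the anchor: N' = 966.6 kN/m, driving T_d = 1066.0 kN/m, resisting R = 6·18.2 + 966.6·tan34.6° = 776.0 kN/m, FS = 0.73.
Setting FS = 1.57 and solving for T:
1.57·(1066.0 − T cos47.8°) = 776.0 + T sin47.8°·tan34.6°
T·(sin47.8°·tan34.6° + 1.57·cos47.8°) = 1.57·1066.0 − 776.0
T·(0.7408·0.6899 + 1.57·0.6717) = 1673.6 − 776.0 = 897.6
T·1.5656 = 897.6
T = 573.3 kN/m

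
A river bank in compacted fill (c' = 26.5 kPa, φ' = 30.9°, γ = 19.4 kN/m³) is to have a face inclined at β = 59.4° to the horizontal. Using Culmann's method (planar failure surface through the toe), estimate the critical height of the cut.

Culmann's analysis gives the critical failure plane at α_cr = (β + φ')/2 = (59.4 + 30.9)/2 = 45.1°, and the critical height
H_c = (4c'/γ) · sinβ cosφ' / [1 − cos(β − φ')]
    = (4·26.5/19.4) · sin59.4°·cos30.9° / [1 − cos(28.5°)]
    = 5.464 · 0.8607·0.8581 / [1 − 0.8788]
    = 5.464 · 0.7386 / 0.1212
    = 33.30 m

H_c = 33.30 m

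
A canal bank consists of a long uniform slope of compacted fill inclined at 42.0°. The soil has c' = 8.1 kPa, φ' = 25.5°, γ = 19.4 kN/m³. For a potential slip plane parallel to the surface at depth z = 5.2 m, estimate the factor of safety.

For an infinite slope with a slip plane parallel to the surface (no pore pressure): FS = [c' + γz cos²β tanφ'] / [γz sinβ cosβ].
γz = 19.4·5.2 = 100.88 kN/m²
Numerator = 8.1 + 100.88·cos²42.0°·tan25.5° = 8.1 + 100.88·0.5523·0.4770 = 34.673 kPa
Denominator = 100.88·sin42.0°·cos42.0° = 100.88·0.6691·0.7431 = 50.164 kPa
FS = 34.673 / 50.164 = 0.691

FS = 0.69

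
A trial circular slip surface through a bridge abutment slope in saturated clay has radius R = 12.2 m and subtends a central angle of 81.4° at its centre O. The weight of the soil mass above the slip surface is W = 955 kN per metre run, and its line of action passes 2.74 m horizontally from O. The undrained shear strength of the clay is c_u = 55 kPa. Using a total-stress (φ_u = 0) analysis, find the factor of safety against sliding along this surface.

Taking moments about the centre O, the resisting moment is provided by the undrained shear strength acting along the arc:
Arc length L_a = R·θ = 12.2·(81.4°·π/180) = 12.2·1.4207 = 17.33 m
M_R = c_u·L_a·R = 55·17.33·12.2 = 11630.1 kN·m/m
M_D = W·d = 955·2.74 = 2616.7 kN·m/m
FS = M_R / M_D = 11630.1 / 2616.7 = 4.445

FS = 4.44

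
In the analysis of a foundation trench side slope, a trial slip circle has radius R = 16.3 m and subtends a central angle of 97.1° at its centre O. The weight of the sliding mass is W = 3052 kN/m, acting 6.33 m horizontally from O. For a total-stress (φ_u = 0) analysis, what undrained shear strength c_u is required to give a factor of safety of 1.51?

c_u = 64.8 kPa

FS = c_u·L_a·R / (W·d), so c_u = FS·W·d / (L_a·R).
Arc length L_a = R·θ = 16.3·(97.1°·π/180) = 16.3·1.6947 = 27.62 m
c_u = 1.51·3052·6.33 / (27.62·16.3) = 29171.9 / 450.27 = 64.79 kPa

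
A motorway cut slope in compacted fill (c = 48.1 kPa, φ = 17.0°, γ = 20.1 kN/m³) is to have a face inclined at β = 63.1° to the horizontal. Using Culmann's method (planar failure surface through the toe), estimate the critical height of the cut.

H_c = 26.63 m

Culmann's analysis gives the critical failure plane at α_cr = (β + φ)/2 = (63.1 + 17.0)/2 = 40.0°, and the critical height
H_c = (4c/γ) · sinβ cosφ / [1 − cos(β − φ)]
    = (4·48.1/20.1) · sin63.1°·cos17.0° / [1 − cos(46.1°)]
    = 9.572 · 0.8918·0.9563 / [1 − 0.6934]
    = 9.572 · 0.8528 / 0.3066
    = 26.63 m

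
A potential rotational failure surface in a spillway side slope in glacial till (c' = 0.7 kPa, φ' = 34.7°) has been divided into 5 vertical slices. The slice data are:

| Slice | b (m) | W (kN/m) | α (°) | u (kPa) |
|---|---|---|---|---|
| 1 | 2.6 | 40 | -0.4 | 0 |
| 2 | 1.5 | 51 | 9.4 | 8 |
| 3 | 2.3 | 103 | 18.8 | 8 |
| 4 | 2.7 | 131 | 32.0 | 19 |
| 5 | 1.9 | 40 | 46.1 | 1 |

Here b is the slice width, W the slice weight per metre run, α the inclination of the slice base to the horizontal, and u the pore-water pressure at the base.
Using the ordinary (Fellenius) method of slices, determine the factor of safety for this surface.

FS = 1.21

Ordinary method of slices: FS = Σ[c'·Δl_i + (W_i cosα_i − u_i·Δl_i)·tanφ'] / Σ W_i sinα_i, with Δl_i = b_i / cosα_i.
Slice 1: Δl = 2.6/cos(-0.4°) = 2.600 m; N'_1 = 40·cos(-0.4°) − 0·2.600 = 40.0; c'Δl = 1.82; W sinα = -0.3
Slice 2: Δl = 1.5/cos9.4° = 1.520 m; N'_2 = 51·cos9.4° − 8·1.520 = 38.2; c'Δl = 1.06; W sinα = 8.3
Slice 3: Δl = 2.3/cos18.8° = 2.430 m; N'_3 = 103·cos18.8° − 8·2.430 = 78.1; c'Δl = 1.70; W sinα = 33.2
Slice 4: Δl = 2.7/cos32.0° = 3.184 m; N'_4 = 131·cos32.0° − 19·3.184 = 50.6; c'Δl = 2.23; W sinα = 69.4
Slice 5: Δl = 1.9/cos46.1° = 2.740 m; N'_5 = 40·cos46.1° − 1·2.740 = 25.0; c'Δl = 1.92; W sinα = 28.8
Σc'Δl = 8.7 kN/m; ΣN' = 231.8 kN/m; ΣW sinα = 139.5 kN/m
Resisting = 8.7 + 231.8·tan34.7° = 8.7 + 160.5 = 169.2 kN/m
FS = 169.2 / 139.5 = 1.213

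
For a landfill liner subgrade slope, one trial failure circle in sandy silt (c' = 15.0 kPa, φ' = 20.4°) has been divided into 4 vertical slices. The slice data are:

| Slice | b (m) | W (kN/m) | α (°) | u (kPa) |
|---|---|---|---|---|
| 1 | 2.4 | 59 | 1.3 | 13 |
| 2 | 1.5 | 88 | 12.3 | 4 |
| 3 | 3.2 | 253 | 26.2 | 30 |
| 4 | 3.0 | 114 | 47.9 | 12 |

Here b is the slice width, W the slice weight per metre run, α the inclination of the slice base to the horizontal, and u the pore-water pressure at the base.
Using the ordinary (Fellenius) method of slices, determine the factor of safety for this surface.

FS = 1.26

Ordinary method of slices: FS = Σ[c'·Δl_i + (W_i cosα_i − u_i·Δl_i)·tanφ'] / Σ W_i sinα_i, with Δl_i = b_i / cosα_i.
Slice 1: Δl = 2.4/cos1.3° = 2.401 m; N'_1 = 59·cos1.3° − 13·2.401 = 27.8; c'Δl = 36.01; W sinα = 1.3
Slice 2: Δl = 1.5/cos12.3° = 1.535 m; N'_2 = 88·cos12.3° − 4·1.535 = 79.8; c'Δl = 23.03; W sinα = 18.7
Slice 3: Δl = 3.2/cos26.2° = 3.566 m; N'_3 = 253·cos26.2° − 30·3.566 = 120.0; c'Δl = 53.50; W sinα = 111.7
Slice 4: Δl = 3.0/cos47.9° = 4.475 m; N'_4 = 114·cos47.9° − 12·4.475 = 22.7; c'Δl = 67.12; W sinα = 84.6
Σc'Δl = 179.7 kN/m; ΣN' = 250.4 kN/m; ΣW sinα = 216.4 kN/m
Resisting = 179.7 + 250.4·tan20.4° = 179.7 + 93.1 = 272.8 kN/m
FS = 272.8 / 216.4 = 1.261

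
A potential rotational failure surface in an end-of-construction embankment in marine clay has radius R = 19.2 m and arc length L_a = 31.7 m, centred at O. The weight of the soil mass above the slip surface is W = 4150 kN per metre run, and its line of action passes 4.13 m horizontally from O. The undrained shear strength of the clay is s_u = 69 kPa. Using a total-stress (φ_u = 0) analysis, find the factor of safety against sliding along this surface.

FS = 2.45

Taking moments about the centre O, the resisting moment is provided by the undrained shear strength acting along the arc:
M_R = s_u·L_a·R = 69·31.70·19.2 = 41996.2 kN·m/m
M_D = W·d = 4150·4.13 = 17139.5 kN·m/m
FS = M_R / M_D = 41996.2 / 17139.5 = 2.450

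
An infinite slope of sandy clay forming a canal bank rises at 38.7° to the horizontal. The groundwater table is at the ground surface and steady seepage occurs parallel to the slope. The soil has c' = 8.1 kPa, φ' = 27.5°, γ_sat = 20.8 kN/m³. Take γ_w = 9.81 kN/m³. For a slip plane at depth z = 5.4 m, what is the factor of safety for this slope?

With seepage parallel to the slope and the water table at the surface, the effective normal stress on the slip plane uses the buoyant unit weight γ' = γ_sat − γ_w while the driving shear stress uses γ_sat:
FS = [c' + γ' z cos²β tanφ'] / [γ_sat z sinβ cosβ]
γ' = 20.8 − 9.81 = 10.99 kN/m³
Numerator = 8.1 + 10.99·5.4·cos²38.7°·tan27.5° = 8.1 + 10.99·5.4·0.6091·0.5206 = 26.916 kPa
Denominator = 20.8·5.4·sin38.7°·cos38.7° = 20.8·5.4·0.6252·0.7804 = 54.807 kPa
FS = 26.916 / 54.807 = 0.491

FS = 0.49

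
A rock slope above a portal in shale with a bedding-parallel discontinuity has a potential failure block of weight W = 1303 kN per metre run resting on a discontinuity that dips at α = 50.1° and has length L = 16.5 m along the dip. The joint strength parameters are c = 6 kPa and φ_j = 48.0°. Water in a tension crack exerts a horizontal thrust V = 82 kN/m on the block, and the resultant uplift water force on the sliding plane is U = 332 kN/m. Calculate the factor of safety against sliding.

Resolving the block weight along and normal to the plane and applying the Mohr–Coulomb strength on the joint:
N' = W cosα − U − V sinα = 1303·cos50.1° − 332 − 82·sin50.1° = 440.9 kN/m
Driving force T = W sinα + V cosα = 1303·sin50.1° + 82·cos50.1° = 1052.2 kN/m
Resisting force R = c·L + N'·tanφ_j = 6·16.5 + 440.9·tan48.0° = 99.0 + 489.7 = 588.7 kN/m
FS = R / T = 588.7 / 1052.2 = 0.559

FS = 0.56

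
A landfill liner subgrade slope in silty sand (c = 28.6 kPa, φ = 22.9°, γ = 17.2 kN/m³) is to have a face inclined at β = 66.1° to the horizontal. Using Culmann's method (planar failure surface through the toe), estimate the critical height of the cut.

H_c = 20.67 m

Culmann's analysis gives the critical failure plane at α_cr = (β + φ)/2 = (66.1 + 22.9)/2 = 44.5°, and the critical height
H_c = (4c/γ) · sinβ cosφ / [1 − cos(β − φ)]
    = (4·28.6/17.2) · sin66.1°·cos22.9° / [1 − cos(43.2°)]
    = 6.651 · 0.9143·0.9212 / [1 − 0.7290]
    = 6.651 · 0.8422 / 0.2710
    = 20.67 m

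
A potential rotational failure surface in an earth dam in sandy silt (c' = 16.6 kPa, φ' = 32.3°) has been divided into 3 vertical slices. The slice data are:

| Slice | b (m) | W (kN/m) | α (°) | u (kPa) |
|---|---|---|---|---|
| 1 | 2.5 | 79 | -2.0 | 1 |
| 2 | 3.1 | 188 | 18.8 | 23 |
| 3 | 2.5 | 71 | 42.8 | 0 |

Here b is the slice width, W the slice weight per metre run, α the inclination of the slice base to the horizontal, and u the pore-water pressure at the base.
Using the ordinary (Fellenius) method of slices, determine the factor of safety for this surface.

FS = 2.82

Ordinary method of slices: FS = Σ[c'·Δl_i + (W_i cosα_i − u_i·Δl_i)·tanφ'] / Σ W_i sinα_i, with Δl_i = b_i / cosα_i.
Slice 1: Δl = 2.5/cos(-2.0°) = 2.502 m; N'_1 = 79·cos(-2.0°) − 1·2.502 = 76.5; c'Δl = 41.53; W sinα = -2.8
Slice 2: Δl = 3.1/cos18.8° = 3.275 m; N'_2 = 188·cos18.8° − 23·3.275 = 102.7; c'Δl = 54.36; W sinα = 60.6
Slice 3: Δl = 2.5/cos42.8° = 3.407 m; N'_3 = 71·cos42.8° − 0·3.407 = 52.1; c'Δl = 56.56; W sinα = 48.2
Σc'Δl = 152.4 kN/m; ΣN' = 231.2 kN/m; ΣW sinα = 106.1 kN/m
Resisting = 152.4 + 231.2·tan32.3° = 152.4 + 146.2 = 298.6 kN/m
FS = 298.6 / 106.1 = 2.815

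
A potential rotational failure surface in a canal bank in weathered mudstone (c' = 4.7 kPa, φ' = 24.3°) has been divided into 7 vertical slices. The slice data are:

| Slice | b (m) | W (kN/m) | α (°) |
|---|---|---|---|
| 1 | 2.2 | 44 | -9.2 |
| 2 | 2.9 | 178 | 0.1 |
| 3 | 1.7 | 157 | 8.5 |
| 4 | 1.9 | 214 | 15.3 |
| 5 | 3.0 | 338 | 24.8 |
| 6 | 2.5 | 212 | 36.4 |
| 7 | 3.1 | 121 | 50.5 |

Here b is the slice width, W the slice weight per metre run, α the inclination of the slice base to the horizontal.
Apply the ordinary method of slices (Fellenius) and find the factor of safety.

FS = 1.40

Ordinary method of slices: FS = Σ[c'·Δl_i + (W_i cosα_i)·tanφ'] / Σ W_i sinα_i, with Δl_i = b_i / cosα_i.
Slice 1: Δl = 2.2/cos(-9.2°) = 2.229 m; N'_1 = 44·cos(-9.2°) = 43.4; c'Δl = 10.47; W sinα = -7.0
Slice 2: Δl = 2.9/cos0.1° = 2.900 m; N'_2 = 178·cos0.1° = 178.0; c'Δl = 13.63; W sinα = 0.3
Slice 3: Δl = 1.7/cos8.5° = 1.719 m; N'_3 = 157·cos8.5° = 155.3; c'Δl = 8.08; W sinα = 23.2
Slice 4: Δl = 1.9/cos15.3° = 1.970 m; N'_4 = 214·cos15.3° = 206.4; c'Δl = 9.26; W sinα = 56.5
Slice 5: Δl = 3.0/cos24.8° = 3.305 m; N'_5 = 338·cos24.8° = 306.8; c'Δl = 15.53; W sinα = 141.8
Slice 6: Δl = 2.5/cos36.4° = 3.106 m; N'_6 = 212·cos36.4° = 170.6; c'Δl = 14.60; W sinα = 125.8
Slice 7: Δl = 3.1/cos50.5° = 4.874 m; N'_7 = 121·cos50.5° = 77.0; c'Δl = 22.91; W sinα = 93.4
Σc'Δl = 94.5 kN/m; ΣN' = 1137.6 kN/m; ΣW sinα = 433.9 kN/m
Resisting = 94.5 + 1137.6·tan24.3° = 94.5 + 513.6 = 608.1 kN/m
FS = 608.1 / 433.9 = 1.401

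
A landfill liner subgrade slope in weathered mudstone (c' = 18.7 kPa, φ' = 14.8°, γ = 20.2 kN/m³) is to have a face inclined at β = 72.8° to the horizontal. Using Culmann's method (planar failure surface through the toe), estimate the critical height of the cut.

H_c = 7.28 m

Culmann's analysis gives the critical failure plane at α_cr = (β + φ')/2 = (72.8 + 14.8)/2 = 43.8°, and the critical height
H_c = (4c'/γ) · sinβ cosφ' / [1 − cos(β − φ')]
    = (4·18.7/20.2) · sin72.8°·cos14.8° / [1 − cos(58.0°)]
    = 3.703 · 0.9553·0.9668 / [1 − 0.5299]
    = 3.703 · 0.9236 / 0.4701
    = 7.28 m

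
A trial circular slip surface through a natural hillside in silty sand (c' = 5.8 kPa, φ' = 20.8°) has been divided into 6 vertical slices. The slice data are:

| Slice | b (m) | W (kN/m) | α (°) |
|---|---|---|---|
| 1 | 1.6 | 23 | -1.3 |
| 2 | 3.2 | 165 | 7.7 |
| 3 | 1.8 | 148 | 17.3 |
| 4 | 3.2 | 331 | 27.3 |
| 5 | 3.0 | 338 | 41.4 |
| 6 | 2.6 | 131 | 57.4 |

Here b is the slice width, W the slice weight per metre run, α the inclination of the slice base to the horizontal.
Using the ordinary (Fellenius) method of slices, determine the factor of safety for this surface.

Ordinary method of slices: FS = Σ[c'·Δl_i + (W_i cosα_i)·tanφ'] / Σ W_i sinα_i, with Δl_i = b_i / cosα_i.
Slice 1: Δl = 1.6/cos(-1.3°) = 1.600 m; N'_1 = 23·cos(-1.3°) = 23.0; c'Δl = 9.28; W sinα = -0.5
Slice 2: Δl = 3.2/cos7.7° = 3.229 m; N'_2 = 165·cos7.7° = 163.5; c'Δl = 18.73; W sinα = 22.1
Slice 3: Δl = 1.8/cos17.3° = 1.885 m; N'_3 = 148·cos17.3° = 141.3; c'Δl = 10.93; W sinα = 44.0
Slice 4: Δl = 3.2/cos27.3° = 3.601 m; N'_4 = 331·cos27.3° = 294.1; c'Δl = 20.89; W sinα = 151.8
Slice 5: Δl = 3.0/cos41.4° = 3.999 m; N'_5 = 338·cos41.4° = 253.5; c'Δl = 23.20; W sinα = 223.5
Slice 6: Δl = 2.6/cos57.4° = 4.826 m; N'_6 = 131·cos57.4° = 70.6; c'Δl = 27.99; W sinα = 110.4
Σc'Δl = 111.0 kN/m; ΣN' = 946.1 kN/m; ΣW sinα = 551.3 kN/m
Resisting = 111.0 + 946.1·tan20.8° = 111.0 + 359.4 = 470.4 kN/m
FS = 470.4 / 551.3 = 0.853

FS = 0.85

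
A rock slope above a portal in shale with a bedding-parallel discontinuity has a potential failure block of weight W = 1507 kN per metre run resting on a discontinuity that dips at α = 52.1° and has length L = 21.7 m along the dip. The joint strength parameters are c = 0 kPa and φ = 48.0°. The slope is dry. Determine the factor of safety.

FS = 0.86

Resolving the block weight along and normal to the plane and applying the Mohr–Coulomb strength on the joint:
N' = W cosα = 1507·cos52.1° = 925.7 kN/m
Driving force T = W sinα = 1507·sin52.1° = 1189.1 kN/m
Resisting force R = c·L + N'·tanφ = 0·21.7 + 925.7·tan48.0° = 0.0 + 1028.1 = 1028.1 kN/m
FS = R / T = 1028.1 / 1189.1 = 0.865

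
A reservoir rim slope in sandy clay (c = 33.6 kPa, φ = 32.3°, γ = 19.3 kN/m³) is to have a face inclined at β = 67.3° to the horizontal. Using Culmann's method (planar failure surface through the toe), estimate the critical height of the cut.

H_c = 30.03 m

Culmann's analysis gives the critical failure plane at α_cr = (β + φ)/2 = (67.3 + 32.3)/2 = 49.8°, and the critical height
H_c = (4c/γ) · sinβ cosφ / [1 − cos(β − φ)]
    = (4·33.6/19.3) · sin67.3°·cos32.3° / [1 − cos(35.0°)]
    = 6.964 · 0.9225·0.8453 / [1 − 0.8192]
    = 6.964 · 0.7798 / 0.1808
    = 30.03 m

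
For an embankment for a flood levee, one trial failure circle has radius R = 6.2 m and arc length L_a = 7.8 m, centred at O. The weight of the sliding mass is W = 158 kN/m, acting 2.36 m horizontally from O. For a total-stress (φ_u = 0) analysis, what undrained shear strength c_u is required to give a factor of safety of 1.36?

FS = c_u·L_a·R / (W·d), so c_u = FS·W·d / (L_a·R).
c_u = 1.36·158·2.36 / (7.80·6.2) = 507.1 / 48.36 = 10.49 kPa

c_u = 10.5 kPa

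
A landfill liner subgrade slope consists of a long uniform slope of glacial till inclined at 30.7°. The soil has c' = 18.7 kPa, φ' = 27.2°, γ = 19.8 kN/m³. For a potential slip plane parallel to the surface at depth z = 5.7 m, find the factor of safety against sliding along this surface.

For an infinite slope with a slip plane parallel to the surface (no pore pressure): FS = [c' + γz cos²β tanφ'] / [γz sinβ cosβ].
γz = 19.8·5.7 = 112.86 kN/m²
Numerator = 18.7 + 112.86·cos²30.7°·tan27.2° = 18.7 + 112.86·0.7393·0.5139 = 61.584 kPa
Denominator = 112.86·sin30.7°·cos30.7° = 112.86·0.5105·0.8599 = 49.545 kPa
FS = 61.584 / 49.545 = 1.243

FS = 1.24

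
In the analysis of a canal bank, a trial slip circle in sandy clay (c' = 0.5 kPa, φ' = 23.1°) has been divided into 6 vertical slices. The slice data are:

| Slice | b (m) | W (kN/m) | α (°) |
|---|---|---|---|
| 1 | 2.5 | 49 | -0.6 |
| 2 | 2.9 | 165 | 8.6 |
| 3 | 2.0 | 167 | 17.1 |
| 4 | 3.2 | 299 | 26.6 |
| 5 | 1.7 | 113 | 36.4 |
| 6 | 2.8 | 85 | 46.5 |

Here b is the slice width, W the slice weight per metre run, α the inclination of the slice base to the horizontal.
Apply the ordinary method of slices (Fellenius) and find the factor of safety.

FS = 1.03

Ordinary method of slices: FS = Σ[c'·Δl_i + (W_i cosα_i)·tanφ'] / Σ W_i sinα_i, with Δl_i = b_i / cosα_i.
Slice 1: Δl = 2.5/cos(-0.6°) = 2.500 m; N'_1 = 49·cos(-0.6°) = 49.0; c'Δl = 1.25; W sinα = -0.5
Slice 2: Δl = 2.9/cos8.6° = 2.933 m; N'_2 = 165·cos8.6° = 163.1; c'Δl = 1.47; W sinα = 24.7
Slice 3: Δl = 2.0/cos17.1° = 2.093 m; N'_3 = 167·cos17.1° = 159.6; c'Δl = 1.05; W sinα = 49.1
Slice 4: Δl = 3.2/cos26.6° = 3.579 m; N'_4 = 299·cos26.6° = 267.4; c'Δl = 1.79; W sinα = 133.9
Slice 5: Δl = 1.7/cos36.4° = 2.112 m; N'_5 = 113·cos36.4° = 91.0; c'Δl = 1.06; W sinα = 67.1
Slice 6: Δl = 2.8/cos46.5° = 4.068 m; N'_6 = 85·cos46.5° = 58.5; c'Δl = 2.03; W sinα = 61.7
Σc'Δl = 8.6 kN/m; ΣN' = 788.6 kN/m; ΣW sinα = 335.9 kN/m
Resisting = 8.6 + 788.6·tan23.1° = 8.6 + 336.4 = 345.0 kN/m
FS = 345.0 / 335.9 = 1.027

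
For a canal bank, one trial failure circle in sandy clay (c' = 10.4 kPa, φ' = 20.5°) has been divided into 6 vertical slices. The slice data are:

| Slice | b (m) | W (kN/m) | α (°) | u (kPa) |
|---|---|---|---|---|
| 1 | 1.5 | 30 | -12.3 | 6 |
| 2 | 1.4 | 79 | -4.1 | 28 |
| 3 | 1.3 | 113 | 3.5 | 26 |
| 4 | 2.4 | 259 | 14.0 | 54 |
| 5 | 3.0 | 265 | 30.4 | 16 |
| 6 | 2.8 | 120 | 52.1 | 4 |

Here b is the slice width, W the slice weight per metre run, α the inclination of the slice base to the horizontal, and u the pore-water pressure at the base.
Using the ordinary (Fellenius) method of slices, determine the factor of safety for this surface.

FS = 1.17

Ordinary method of slices: FS = Σ[c'·Δl_i + (W_i cosα_i − u_i·Δl_i)·tanφ'] / Σ W_i sinα_i, with Δl_i = b_i / cosα_i.
Slice 1: Δl = 1.5/cos(-12.3°) = 1.535 m; N'_1 = 30·cos(-12.3°) − 6·1.535 = 20.1; c'Δl = 15.97; W sinα = -6.4
Slice 2: Δl = 1.4/cos(-4.1°) = 1.404 m; N'_2 = 79·cos(-4.1°) − 28·1.404 = 39.5; c'Δl = 14.60; W sinα = -5.6
Slice 3: Δl = 1.3/cos3.5° = 1.302 m; N'_3 = 113·cos3.5° − 26·1.302 = 78.9; c'Δl = 13.55; W sinα = 6.9
Slice 4: Δl = 2.4/cos14.0° = 2.473 m; N'_4 = 259·cos14.0° − 54·2.473 = 117.7; c'Δl = 25.72; W sinα = 62.7
Slice 5: Δl = 3.0/cos30.4° = 3.478 m; N'_5 = 265·cos30.4° − 16·3.478 = 172.9; c'Δl = 36.17; W sinα = 134.1
Slice 6: Δl = 2.8/cos52.1° = 4.558 m; N'_6 = 120·cos52.1° − 4·4.558 = 55.5; c'Δl = 47.40; W sinα = 94.7
Σc'Δl = 153.4 kN/m; ΣN' = 484.7 kN/m; ΣW sinα = 286.3 kN/m
Resisting = 153.4 + 484.7·tan20.5° = 153.4 + 181.2 = 334.6 kN/m
FS = 334.6 / 286.3 = 1.169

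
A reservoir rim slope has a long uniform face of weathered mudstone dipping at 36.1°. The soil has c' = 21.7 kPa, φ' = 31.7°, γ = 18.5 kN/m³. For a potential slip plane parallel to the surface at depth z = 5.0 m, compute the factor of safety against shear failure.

For an infinite slope with a slip plane parallel to the surface (no pore pressure): FS = [c' + γz cos²β tanφ'] / [γz sinβ cosβ].
γz = 18.5·5.0 = 92.50 kN/m²
Numerator = 21.7 + 92.50·cos²36.1°·tan31.7° = 21.7 + 92.50·0.6528·0.6176 = 58.997 kPa
Denominator = 92.50·sin36.1°·cos36.1° = 92.50·0.5892·0.8080 = 44.036 kPa
FS = 58.997 / 44.036 = 1.340

FS = 1.34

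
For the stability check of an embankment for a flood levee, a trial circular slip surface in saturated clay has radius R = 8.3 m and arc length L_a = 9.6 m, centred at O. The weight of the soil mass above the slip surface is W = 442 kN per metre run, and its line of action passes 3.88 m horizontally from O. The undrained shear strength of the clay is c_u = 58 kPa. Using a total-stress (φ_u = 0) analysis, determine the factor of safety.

FS = 2.69

Taking moments about the centre O, the resisting moment is provided by the undrained shear strength acting along the arc:
M_R = c_u·L_a·R = 58·9.60·8.3 = 4621.4 kN·m/m
M_D = W·d = 442·3.88 = 1715.0 kN·m/m
FS = M_R / M_D = 4621.4 / 1715.0 = 2.695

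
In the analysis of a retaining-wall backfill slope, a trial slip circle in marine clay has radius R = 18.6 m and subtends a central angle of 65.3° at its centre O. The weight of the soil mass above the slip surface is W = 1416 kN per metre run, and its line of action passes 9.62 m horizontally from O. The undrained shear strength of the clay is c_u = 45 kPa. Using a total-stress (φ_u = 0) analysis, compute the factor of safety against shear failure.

Taking moments about the centre O, the resisting moment is provided by the undrained shear strength acting along the arc:
Arc length L_a = R·θ = 18.6·(65.3°·π/180) = 18.6·1.1397 = 21.20 m
M_R = c_u·L_a·R = 45·21.20·18.6 = 17743.1 kN·m/m
M_D = W·d = 1416·9.62 = 13621.9 kN·m/m
FS = M_R / M_D = 17743.1 / 13621.9 = 1.303

FS = 1.30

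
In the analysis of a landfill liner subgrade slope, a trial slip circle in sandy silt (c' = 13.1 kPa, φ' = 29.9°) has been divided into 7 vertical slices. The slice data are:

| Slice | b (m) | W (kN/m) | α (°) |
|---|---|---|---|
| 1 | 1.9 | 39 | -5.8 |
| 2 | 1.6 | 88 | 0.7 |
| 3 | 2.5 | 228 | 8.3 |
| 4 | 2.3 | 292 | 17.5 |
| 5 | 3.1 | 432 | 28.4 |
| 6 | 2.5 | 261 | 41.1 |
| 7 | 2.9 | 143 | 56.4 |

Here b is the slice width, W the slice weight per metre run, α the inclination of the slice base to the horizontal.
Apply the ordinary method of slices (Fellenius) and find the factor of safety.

Ordinary method of slices: FS = Σ[c'·Δl_i + (W_i cosα_i)·tanφ'] / Σ W_i sinα_i, with Δl_i = b_i / cosα_i.
Slice 1: Δl = 1.9/cos(-5.8°) = 1.910 m; N'_1 = 39·cos(-5.8°) = 38.8; c'Δl = 25.02; W sinα = -3.9
Slice 2: Δl = 1.6/cos0.7° = 1.600 m; N'_2 = 88·cos0.7° = 88.0; c'Δl = 20.96; W sinα = 1.1
Slice 3: Δl = 2.5/cos8.3° = 2.526 m; N'_3 = 228·cos8.3° = 225.6; c'Δl = 33.10; W sinα = 32.9
Slice 4: Δl = 2.3/cos17.5° = 2.412 m; N'_4 = 292·cos17.5° = 278.5; c'Δl = 31.59; W sinα = 87.8
Slice 5: Δl = 3.1/cos28.4° = 3.524 m; N'_5 = 432·cos28.4° = 380.0; c'Δl = 46.17; W sinα = 205.5
Slice 6: Δl = 2.5/cos41.1° = 3.318 m; N'_6 = 261·cos41.1° = 196.7; c'Δl = 43.46; W sinα = 171.6
Slice 7: Δl = 2.9/cos56.4° = 5.240 m; N'_7 = 143·cos56.4° = 79.1; c'Δl = 68.65; W sinα = 119.1
Σc'Δl = 268.9 kN/m; ΣN' = 1286.7 kN/m; ΣW sinα = 614.0 kN/m
Resisting = 268.9 + 1286.7·tan29.9° = 268.9 + 739.9 = 1008.8 kN/m
FS = 1008.8 / 614.0 = 1.643

FS = 1.64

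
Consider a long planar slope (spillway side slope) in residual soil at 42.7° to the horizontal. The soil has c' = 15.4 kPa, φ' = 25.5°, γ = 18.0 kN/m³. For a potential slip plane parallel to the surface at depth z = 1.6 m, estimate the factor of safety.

FS = 1.59

For an infinite slope with a slip plane parallel to the surface (no pore pressure): FS = [c' + γz cos²β tanφ'] / [γz sinβ cosβ].
γz = 18.0·1.6 = 28.80 kN/m²
Numerator = 15.4 + 28.80·cos²42.7°·tan25.5° = 15.4 + 28.80·0.5401·0.4770 = 22.819 kPa
Denominator = 28.80·sin42.7°·cos42.7° = 28.80·0.6782·0.7349 = 14.354 kPa
FS = 22.819 / 14.354 = 1.590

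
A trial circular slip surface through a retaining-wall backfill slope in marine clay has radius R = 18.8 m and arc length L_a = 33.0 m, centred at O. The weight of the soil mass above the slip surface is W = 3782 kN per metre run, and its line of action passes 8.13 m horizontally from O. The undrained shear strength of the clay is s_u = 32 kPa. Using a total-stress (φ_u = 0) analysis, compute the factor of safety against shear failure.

FS = 0.65

Taking moments about the centre O, the resisting moment is provided by the undrained shear strength acting along the arc:
M_R = s_u·L_a·R = 32·33.00·18.8 = 19852.8 kN·m/m
M_D = W·d = 3782·8.13 = 30747.7 kN·m/m
FS = M_R / M_D = 19852.8 / 30747.7 = 0.646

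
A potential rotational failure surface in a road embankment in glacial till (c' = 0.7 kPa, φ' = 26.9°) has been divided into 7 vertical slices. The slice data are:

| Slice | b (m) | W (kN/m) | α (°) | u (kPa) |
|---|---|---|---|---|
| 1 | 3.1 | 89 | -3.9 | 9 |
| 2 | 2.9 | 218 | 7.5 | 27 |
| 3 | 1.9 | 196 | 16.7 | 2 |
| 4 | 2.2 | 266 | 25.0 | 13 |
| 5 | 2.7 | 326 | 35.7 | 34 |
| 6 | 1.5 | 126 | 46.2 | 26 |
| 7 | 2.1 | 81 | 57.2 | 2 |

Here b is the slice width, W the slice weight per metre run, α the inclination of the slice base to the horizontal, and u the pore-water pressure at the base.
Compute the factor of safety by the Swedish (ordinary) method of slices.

Ordinary method of slices: FS = Σ[c'·Δl_i + (W_i cosα_i − u_i·Δl_i)·tanφ'] / Σ W_i sinα_i, with Δl_i = b_i / cosα_i.
Slice 1: Δl = 3.1/cos(-3.9°) = 3.107 m; N'_1 = 89·cos(-3.9°) − 9·3.107 = 60.8; c'Δl = 2.18; W sinα = -6.1
Slice 2: Δl = 2.9/cos7.5° = 2.925 m; N'_2 = 218·cos7.5° − 27·2.925 = 137.2; c'Δl = 2.05; W sinα = 28.5
Slice 3: Δl = 1.9/cos16.7° = 1.984 m; N'_3 = 196·cos16.7° − 2·1.984 = 183.8; c'Δl = 1.39; W sinα = 56.3
Slice 4: Δl = 2.2/cos25.0° = 2.427 m; N'_4 = 266·cos25.0° − 13·2.427 = 209.5; c'Δl = 1.70; W sinα = 112.4
Slice 5: Δl = 2.7/cos35.7° = 3.325 m; N'_5 = 326·cos35.7° − 34·3.325 = 151.7; c'Δl = 2.33; W sinα = 190.2
Slice 6: Δl = 1.5/cos46.2° = 2.167 m; N'_6 = 126·cos46.2° − 26·2.167 = 30.9; c'Δl = 1.52; W sinα = 90.9
Slice 7: Δl = 2.1/cos57.2° = 3.877 m; N'_7 = 81·cos57.2° − 2·3.877 = 36.1; c'Δl = 2.71; W sinα = 68.1
Σc'Δl = 13.9 kN/m; ΣN' = 810.0 kN/m; ΣW sinα = 540.4 kN/m
Resisting = 13.9 + 810.0·tan26.9° = 13.9 + 410.9 = 424.8 kN/m
FS = 424.8 / 540.4 = 0.786

FS = 0.79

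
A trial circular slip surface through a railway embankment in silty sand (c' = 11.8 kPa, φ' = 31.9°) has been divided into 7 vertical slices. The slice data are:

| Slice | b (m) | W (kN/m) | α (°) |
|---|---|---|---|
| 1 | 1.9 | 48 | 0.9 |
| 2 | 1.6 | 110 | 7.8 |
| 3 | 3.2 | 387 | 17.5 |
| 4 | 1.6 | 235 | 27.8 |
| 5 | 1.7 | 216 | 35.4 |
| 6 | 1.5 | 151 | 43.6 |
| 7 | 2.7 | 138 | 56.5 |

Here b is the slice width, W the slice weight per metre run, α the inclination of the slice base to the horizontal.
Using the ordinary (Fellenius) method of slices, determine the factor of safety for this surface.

Ordinary method of slices: FS = Σ[c'·Δl_i + (W_i cosα_i)·tanφ'] / Σ W_i sinα_i, with Δl_i = b_i / cosα_i.
Slice 1: Δl = 1.9/cos0.9° = 1.900 m; N'_1 = 48·cos0.9° = 48.0; c'Δl = 22.42; W sinα = 0.8
Slice 2: Δl = 1.6/cos7.8° = 1.615 m; N'_2 = 110·cos7.8° = 109.0; c'Δl = 19.06; W sinα = 14.9
Slice 3: Δl = 3.2/cos17.5° = 3.355 m; N'_3 = 387·cos17.5° = 369.1; c'Δl = 39.59; W sinα = 116.4
Slice 4: Δl = 1.6/cos27.8° = 1.809 m; N'_4 = 235·cos27.8° = 207.9; c'Δl = 21.34; W sinα = 109.6
Slice 5: Δl = 1.7/cos35.4° = 2.086 m; N'_5 = 216·cos35.4° = 176.1; c'Δl = 24.61; W sinα = 125.1
Slice 6: Δl = 1.5/cos43.6° = 2.071 m; N'_6 = 151·cos43.6° = 109.3; c'Δl = 24.44; W sinα = 104.1
Slice 7: Δl = 2.7/cos56.5° = 4.892 m; N'_7 = 138·cos56.5° = 76.2; c'Δl = 57.72; W sinα = 115.1
Σc'Δl = 209.2 kN/m; ΣN' = 1095.5 kN/m; ΣW sinα = 586.0 kN/m
Resisting = 209.2 + 1095.5·tan31.9° = 209.2 + 681.9 = 891.1 kN/m
FS = 891.1 / 586.0 = 1.521

FS = 1.52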